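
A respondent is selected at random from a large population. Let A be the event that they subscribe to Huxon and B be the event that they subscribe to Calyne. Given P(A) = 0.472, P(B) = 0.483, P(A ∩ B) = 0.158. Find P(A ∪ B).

0.797

Apply inclusion-exclusion:
P(A ∪ B) = 0.472 + 0.483 − 0.158 = 0.797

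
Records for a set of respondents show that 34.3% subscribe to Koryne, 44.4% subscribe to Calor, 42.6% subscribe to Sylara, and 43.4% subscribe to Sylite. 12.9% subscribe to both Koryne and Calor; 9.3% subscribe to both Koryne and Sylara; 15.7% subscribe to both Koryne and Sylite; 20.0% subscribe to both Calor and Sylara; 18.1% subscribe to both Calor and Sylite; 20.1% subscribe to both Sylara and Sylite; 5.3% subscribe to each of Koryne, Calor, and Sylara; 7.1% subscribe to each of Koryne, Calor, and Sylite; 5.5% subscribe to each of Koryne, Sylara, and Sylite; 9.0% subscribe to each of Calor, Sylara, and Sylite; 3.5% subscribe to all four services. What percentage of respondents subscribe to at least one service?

92.0%

By inclusion–exclusion:
P(union) = 34.3 + 44.4 + 42.6 + 43.4 − 12.9 − 9.3 − 15.7 − 20.0 − 18.1 − 20.1 + 5.3 + 7.1 + 5.5 + 9.0 − 3.5 = 92.0%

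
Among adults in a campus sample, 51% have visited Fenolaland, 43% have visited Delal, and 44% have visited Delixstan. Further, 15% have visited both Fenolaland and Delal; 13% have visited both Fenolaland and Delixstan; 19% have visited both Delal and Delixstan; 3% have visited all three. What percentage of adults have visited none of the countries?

Inclusion–exclusion gives
P(at least one) = 51 + 43 + 44 − 15 − 13 − 19 + 3 = 94%
P(none) = 100% − 94% = 6%

6%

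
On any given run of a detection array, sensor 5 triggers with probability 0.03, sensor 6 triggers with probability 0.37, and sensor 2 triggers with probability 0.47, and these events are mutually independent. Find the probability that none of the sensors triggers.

P(none) = (1 − 0.03) × (1 − 0.37) × (1 − 0.47) = 0.97 × 0.63 × 0.53 = 0.323883

0.323883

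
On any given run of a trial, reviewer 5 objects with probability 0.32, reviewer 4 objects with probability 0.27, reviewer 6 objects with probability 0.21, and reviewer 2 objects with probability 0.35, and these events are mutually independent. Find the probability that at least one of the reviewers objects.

P(none) = (1 − 0.32) × (1 − 0.27) × (1 − 0.21) × (1 − 0.35) = 0.68 × 0.73 × 0.79 × 0.65 = 0.2549014
P(at least one) = 1 − 0.2549014 = 0.7450986

0.7450986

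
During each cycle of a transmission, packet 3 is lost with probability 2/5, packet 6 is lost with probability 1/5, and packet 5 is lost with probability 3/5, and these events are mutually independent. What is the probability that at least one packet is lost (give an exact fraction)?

101/125

Independence gives P(none) = ∏(1 − pᵢ).
P(none) = (1 − 2/5) × (1 − 1/5) × (1 − 3/5) = 3/5 × 4/5 × 2/5 = 24/125
P(at least one) = 1 − 24/125 = 101/125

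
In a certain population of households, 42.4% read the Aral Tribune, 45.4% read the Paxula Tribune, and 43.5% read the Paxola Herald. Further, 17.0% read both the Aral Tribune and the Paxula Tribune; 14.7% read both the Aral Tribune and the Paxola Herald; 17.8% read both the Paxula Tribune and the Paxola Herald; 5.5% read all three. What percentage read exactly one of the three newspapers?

48.8%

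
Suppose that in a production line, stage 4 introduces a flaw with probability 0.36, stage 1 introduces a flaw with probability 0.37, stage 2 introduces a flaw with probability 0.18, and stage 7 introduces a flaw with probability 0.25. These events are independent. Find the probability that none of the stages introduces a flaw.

P(none) = (1 − 0.36) × (1 − 0.37) × (1 − 0.18) × (1 − 0.25) = 0.64 × 0.63 × 0.82 × 0.75 = 0.247968

0.247968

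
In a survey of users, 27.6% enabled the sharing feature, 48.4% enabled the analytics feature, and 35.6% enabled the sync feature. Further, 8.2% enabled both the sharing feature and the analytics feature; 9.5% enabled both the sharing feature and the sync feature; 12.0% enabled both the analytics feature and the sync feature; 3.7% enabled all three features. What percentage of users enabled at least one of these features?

85.6%

By inclusion–exclusion:
P(≥1) = 27.6 + 48.4 + 35.6 − 8.2 − 9.5 − 12.0 + 3.7 = 85.6%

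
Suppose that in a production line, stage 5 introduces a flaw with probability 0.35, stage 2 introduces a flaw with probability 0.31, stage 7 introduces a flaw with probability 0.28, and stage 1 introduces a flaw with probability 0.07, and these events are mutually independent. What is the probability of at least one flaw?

Independence gives P(none) = ∏(1 − pᵢ).
P(none) = (1 − 0.35) × (1 − 0.31) × (1 − 0.28) × (1 − 0.07) = 0.65 × 0.69 × 0.72 × 0.93 = 0.3003156
P(at least one) = 1 − 0.3003156 = 0.6996844

0.6996844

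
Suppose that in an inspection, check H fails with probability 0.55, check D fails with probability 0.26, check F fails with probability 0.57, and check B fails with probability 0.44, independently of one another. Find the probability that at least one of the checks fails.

0.9198136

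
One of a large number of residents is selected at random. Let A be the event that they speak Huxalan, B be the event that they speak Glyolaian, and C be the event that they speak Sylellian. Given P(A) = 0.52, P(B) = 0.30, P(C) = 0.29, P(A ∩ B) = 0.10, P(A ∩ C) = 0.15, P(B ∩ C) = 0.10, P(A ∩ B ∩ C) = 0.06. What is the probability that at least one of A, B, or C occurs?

0.82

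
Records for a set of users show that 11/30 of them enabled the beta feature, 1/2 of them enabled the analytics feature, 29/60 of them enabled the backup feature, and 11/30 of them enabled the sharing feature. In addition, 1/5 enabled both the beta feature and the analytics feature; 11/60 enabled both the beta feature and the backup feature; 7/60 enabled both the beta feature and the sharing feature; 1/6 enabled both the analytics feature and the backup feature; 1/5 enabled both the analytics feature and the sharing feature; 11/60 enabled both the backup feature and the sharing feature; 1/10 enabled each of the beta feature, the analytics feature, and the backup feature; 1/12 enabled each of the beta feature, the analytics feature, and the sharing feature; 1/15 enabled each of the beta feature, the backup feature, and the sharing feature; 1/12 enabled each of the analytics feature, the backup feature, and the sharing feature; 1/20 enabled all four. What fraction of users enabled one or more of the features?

19/20

Inclusion–exclusion gives
P(≥1) = 11/30 + 1/2 + 29/60 + 11/30 − 1/5 − 11/60 − 7/60 − 1/6 − 1/5 − 11/60 + 1/10 + 1/12 + 1/15 + 1/12 − 1/20 = 19/20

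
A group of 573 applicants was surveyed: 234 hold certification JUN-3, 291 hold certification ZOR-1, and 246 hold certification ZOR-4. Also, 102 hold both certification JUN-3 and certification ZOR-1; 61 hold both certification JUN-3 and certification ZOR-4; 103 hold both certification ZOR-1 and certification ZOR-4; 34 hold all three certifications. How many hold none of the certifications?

N(≥1) = 234 + 291 + 246 − 102 − 61 − 103 + 34 = 539
None: 573 − 539 = 34

34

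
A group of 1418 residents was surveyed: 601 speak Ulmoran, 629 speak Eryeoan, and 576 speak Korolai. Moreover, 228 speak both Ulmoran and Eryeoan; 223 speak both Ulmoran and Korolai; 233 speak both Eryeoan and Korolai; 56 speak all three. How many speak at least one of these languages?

N(≥1) = 601 + 629 + 576 − 228 − 223 − 233 + 56 = 1178

1178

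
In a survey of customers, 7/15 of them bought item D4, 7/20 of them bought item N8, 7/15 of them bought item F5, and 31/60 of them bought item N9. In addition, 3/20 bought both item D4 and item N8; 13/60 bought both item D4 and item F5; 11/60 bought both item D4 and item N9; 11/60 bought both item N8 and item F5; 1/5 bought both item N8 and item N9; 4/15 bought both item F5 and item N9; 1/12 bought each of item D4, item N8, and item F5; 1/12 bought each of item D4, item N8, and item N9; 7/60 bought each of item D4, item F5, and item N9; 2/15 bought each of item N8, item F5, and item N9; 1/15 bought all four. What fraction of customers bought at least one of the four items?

19/20

P(at least one) = 7/15 + 7/20 + 7/15 + 31/60 − 3/20 − 13/60 − 11/60 − 11/60 − 1/5 − 4/15 + 1/12 + 1/12 + 7/60 + 2/15 − 1/15 = 19/20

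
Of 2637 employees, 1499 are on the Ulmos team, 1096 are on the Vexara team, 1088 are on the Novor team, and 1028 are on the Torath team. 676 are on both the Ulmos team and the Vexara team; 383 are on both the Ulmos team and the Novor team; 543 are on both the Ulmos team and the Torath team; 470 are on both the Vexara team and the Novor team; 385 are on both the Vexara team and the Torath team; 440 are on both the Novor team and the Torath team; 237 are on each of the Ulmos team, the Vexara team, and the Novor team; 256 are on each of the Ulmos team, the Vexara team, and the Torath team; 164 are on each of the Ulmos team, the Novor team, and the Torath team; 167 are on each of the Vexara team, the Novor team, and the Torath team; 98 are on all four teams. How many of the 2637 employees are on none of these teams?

|at least one| = 1499 + 1096 + 1088 + 1028 − 676 − 383 − 543 − 470 − 385 − 440 + 237 + 256 + 164 + 167 − 98 = 2540
None: 2637 − 2540 = 97

97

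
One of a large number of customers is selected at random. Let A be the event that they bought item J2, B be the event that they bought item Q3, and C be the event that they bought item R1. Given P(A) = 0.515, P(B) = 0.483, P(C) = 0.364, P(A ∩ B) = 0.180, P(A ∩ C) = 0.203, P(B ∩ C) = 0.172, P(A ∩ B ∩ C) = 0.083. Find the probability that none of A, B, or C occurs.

0.110

Apply inclusion-exclusion:
P(A ∪ B ∪ C) = 0.515 + 0.483 + 0.364 − 0.180 − 0.203 − 0.172 + 0.083 = 0.890
P(none) = 1 − 0.890 = 0.110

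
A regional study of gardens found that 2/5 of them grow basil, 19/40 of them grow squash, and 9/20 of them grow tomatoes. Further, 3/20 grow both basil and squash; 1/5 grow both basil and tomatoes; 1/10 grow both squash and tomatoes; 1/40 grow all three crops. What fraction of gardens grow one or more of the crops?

By inclusion–exclusion:
P(union) = 2/5 + 19/40 + 9/20 − 3/20 − 1/5 − 1/10 + 1/40 = 9/10

9/10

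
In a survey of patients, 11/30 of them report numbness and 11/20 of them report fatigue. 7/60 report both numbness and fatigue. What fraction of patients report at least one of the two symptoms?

4/5

By inclusion–exclusion:
P(union) = 11/30 + 11/20 − 7/60 = 4/5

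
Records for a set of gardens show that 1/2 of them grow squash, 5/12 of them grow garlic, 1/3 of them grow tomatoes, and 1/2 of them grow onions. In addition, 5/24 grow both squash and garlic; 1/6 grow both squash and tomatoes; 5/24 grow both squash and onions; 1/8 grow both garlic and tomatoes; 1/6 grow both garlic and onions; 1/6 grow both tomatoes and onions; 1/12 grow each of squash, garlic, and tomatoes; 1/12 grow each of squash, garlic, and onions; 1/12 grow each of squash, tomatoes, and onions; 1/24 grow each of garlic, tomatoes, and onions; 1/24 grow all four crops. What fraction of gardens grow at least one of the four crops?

23/24

P(≥1) = 1/2 + 5/12 + 1/3 + 1/2 − 5/24 − 1/6 − 5/24 − 1/8 − 1/6 − 1/6 + 1/12 + 1/12 + 1/12 + 1/24 − 1/24 = 23/24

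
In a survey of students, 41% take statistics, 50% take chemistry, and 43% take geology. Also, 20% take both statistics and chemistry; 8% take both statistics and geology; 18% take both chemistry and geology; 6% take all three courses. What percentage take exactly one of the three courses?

P(exactly one) = 41 + 50 + 43 − 2·20 − 2·8 − 2·18 + 3·6 = 60%

60%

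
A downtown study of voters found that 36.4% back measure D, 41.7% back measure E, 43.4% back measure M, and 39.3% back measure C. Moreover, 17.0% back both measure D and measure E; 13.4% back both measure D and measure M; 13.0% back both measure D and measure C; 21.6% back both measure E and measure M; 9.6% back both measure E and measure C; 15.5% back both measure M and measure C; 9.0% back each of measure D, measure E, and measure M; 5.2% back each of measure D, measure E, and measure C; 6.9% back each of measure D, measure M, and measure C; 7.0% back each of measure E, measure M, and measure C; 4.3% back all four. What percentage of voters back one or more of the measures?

94.5%

By inclusion–exclusion:
P(at least one) = 36.4 + 41.7 + 43.4 + 39.3 − 17.0 − 13.4 − 13.0 − 21.6 − 9.6 − 15.5 + 9.0 + 5.2 + 6.9 + 7.0 − 4.3 = 94.5%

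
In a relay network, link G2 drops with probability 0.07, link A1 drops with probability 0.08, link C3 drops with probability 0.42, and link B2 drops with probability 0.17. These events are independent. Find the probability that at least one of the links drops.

0.58811416

P(none) = (1 − 0.07) × (1 − 0.08) × (1 − 0.42) × (1 − 0.17) = 0.93 × 0.92 × 0.58 × 0.83 = 0.41188584
P(at least one) = 1 − 0.41188584 = 0.58811416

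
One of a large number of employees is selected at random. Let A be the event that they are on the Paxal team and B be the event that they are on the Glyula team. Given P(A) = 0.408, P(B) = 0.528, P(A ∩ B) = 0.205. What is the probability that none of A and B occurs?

0.269

By inclusion-exclusion,
P(A ∪ B) = 0.408 + 0.528 − 0.205 = 0.731
P(none) = 1 − 0.731 = 0.269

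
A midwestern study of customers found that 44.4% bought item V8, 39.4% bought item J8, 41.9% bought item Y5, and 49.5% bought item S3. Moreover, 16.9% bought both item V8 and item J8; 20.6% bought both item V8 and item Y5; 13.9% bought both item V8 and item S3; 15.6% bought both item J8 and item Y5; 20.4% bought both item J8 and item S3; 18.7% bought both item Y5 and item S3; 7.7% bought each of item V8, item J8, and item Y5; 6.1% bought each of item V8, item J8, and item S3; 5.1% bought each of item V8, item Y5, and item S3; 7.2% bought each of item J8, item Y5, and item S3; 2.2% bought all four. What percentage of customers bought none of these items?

7.0%

By inclusion–exclusion:
P(≥1) = 44.4 + 39.4 + 41.9 + 49.5 − 16.9 − 20.6 − 13.9 − 15.6 − 20.4 − 18.7 + 7.7 + 6.1 + 5.1 + 7.2 − 2.2 = 93.0%
P(none) = 100% − 93.0% = 7.0%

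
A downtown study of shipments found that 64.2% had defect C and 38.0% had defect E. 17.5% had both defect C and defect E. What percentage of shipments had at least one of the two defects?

84.7%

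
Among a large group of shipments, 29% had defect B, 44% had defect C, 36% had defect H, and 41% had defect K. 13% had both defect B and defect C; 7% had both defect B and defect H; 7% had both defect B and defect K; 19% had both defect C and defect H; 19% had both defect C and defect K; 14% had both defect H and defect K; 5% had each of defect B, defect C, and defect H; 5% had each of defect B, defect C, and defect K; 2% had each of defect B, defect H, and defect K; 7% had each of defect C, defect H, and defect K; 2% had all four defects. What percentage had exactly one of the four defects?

41%

P(exactly one) = 29 + 44 + 36 + 41 − 2·13 − 2·7 − 2·7 − 2·19 − 2·19 − 2·14 + 3·5 + 3·5 + 3·2 + 3·7 − 4·2 = 41%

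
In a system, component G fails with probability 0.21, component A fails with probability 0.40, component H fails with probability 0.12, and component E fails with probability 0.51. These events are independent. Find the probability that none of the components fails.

0.2043888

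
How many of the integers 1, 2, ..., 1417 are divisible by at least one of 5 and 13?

371

283 + 109 − 21 = 371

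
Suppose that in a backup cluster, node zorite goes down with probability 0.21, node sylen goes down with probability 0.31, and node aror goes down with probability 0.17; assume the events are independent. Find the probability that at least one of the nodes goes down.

P(none) = (1 − 0.21) × (1 − 0.31) × (1 − 0.17) = 0.79 × 0.69 × 0.83 = 0.452433
P(at least one) = 1 − 0.452433 = 0.547567

0.547567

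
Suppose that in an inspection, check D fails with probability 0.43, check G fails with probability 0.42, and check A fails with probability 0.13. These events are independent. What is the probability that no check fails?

0.287622

P(none) = (1 − 0.43) × (1 − 0.42) × (1 − 0.13) = 0.57 × 0.58 × 0.87 = 0.287622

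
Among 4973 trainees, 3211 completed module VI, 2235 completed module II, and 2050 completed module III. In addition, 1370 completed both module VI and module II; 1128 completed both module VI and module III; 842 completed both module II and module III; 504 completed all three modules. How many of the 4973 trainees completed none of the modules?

313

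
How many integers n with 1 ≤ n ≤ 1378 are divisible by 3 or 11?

543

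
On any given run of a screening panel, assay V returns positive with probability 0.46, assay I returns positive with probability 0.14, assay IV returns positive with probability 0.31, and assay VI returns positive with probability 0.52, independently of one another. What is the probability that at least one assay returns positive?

0.84619072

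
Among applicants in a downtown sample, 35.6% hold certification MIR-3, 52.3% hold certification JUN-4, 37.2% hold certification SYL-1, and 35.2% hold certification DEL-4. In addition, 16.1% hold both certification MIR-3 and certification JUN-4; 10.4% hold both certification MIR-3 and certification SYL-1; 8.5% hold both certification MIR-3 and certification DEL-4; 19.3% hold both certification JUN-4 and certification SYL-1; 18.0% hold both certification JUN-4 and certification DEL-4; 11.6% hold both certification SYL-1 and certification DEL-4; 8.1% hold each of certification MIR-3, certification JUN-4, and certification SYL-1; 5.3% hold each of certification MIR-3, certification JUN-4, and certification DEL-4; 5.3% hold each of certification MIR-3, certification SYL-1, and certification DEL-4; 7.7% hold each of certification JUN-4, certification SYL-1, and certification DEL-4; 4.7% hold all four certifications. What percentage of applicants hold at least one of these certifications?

98.1%

P(≥1) = 35.6 + 52.3 + 37.2 + 35.2 − 16.1 − 10.4 − 8.5 − 19.3 − 18.0 − 11.6 + 8.1 + 5.3 + 5.3 + 7.7 − 4.7 = 98.1%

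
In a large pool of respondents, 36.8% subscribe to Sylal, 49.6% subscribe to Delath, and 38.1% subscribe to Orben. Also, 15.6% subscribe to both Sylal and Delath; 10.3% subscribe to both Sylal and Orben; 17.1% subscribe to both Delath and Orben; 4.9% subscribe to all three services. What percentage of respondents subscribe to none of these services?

13.6%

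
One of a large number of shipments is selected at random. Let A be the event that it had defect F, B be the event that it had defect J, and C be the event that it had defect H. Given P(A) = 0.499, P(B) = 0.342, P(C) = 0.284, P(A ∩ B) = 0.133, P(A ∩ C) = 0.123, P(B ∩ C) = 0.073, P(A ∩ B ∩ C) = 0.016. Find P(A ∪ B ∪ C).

0.812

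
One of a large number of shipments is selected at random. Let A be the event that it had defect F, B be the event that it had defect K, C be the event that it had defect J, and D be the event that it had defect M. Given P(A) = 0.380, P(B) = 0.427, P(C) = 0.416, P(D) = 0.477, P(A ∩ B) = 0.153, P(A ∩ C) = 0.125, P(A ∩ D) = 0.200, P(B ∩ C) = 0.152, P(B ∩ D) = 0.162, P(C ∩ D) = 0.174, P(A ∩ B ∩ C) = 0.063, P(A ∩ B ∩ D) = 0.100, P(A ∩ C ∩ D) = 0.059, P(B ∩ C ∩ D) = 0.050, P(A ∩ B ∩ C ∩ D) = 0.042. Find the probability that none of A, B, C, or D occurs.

0.036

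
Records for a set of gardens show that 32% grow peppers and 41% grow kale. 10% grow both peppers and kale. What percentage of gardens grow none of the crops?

Using inclusion–exclusion:
P(at least one) = 32 + 41 − 10 = 63%
P(none) = 100% − 63% = 37%

37%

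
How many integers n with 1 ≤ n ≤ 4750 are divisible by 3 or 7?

2035

floor(4750/3) + floor(4750/7) − floor(4750/21) = 1583 + 678 − 226 = 2035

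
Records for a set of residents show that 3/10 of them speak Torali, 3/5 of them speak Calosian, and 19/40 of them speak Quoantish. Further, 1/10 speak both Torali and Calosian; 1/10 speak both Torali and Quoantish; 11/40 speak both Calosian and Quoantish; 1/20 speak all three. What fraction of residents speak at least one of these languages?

By inclusion–exclusion:
P(≥1) = 3/10 + 3/5 + 19/40 − 1/10 − 1/10 − 11/40 + 1/20 = 19/20

19/20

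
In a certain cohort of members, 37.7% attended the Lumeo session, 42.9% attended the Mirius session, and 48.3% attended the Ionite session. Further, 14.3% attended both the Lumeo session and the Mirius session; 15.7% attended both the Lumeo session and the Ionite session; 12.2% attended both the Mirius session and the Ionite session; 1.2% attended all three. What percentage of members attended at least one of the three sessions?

87.9%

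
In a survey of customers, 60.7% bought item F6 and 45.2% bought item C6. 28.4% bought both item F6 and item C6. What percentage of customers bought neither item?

22.5%

P(union) = 60.7 + 45.2 − 28.4 = 77.5%
P(none) = 100% − 77.5% = 22.5%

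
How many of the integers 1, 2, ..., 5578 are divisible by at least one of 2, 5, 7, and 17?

3778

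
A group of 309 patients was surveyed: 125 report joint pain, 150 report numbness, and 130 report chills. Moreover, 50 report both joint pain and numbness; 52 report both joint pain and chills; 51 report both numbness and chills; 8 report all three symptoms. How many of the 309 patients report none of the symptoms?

Inclusion–exclusion gives
|at least one| = 125 + 150 + 130 − 50 − 52 − 51 + 8 = 260
None: 309 − 260 = 49

49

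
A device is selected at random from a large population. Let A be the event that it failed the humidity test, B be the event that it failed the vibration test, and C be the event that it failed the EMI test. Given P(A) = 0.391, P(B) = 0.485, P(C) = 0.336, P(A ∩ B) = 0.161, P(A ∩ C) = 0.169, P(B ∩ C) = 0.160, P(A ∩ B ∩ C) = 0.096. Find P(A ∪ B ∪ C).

P(A ∪ B ∪ C) = 0.391 + 0.485 + 0.336 − 0.161 − 0.169 − 0.160 + 0.096 = 0.818

0.818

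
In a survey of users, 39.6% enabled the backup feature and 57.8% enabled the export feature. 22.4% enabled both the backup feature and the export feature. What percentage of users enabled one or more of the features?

Apply inclusion-exclusion:
P(≥1) = 39.6 + 57.8 − 22.4 = 75.0%

75.0%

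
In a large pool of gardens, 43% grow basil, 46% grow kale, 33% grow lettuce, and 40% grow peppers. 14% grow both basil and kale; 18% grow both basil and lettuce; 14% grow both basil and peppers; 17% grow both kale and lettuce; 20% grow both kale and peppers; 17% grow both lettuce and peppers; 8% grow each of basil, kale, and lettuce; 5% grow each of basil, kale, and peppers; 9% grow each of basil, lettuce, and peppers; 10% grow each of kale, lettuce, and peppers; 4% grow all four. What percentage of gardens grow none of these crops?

10%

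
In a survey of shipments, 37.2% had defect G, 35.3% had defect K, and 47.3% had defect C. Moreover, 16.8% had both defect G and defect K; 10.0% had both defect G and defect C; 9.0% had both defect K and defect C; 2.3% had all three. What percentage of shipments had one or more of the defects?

By inclusion–exclusion:
P(union) = 37.2 + 35.3 + 47.3 − 16.8 − 10.0 − 9.0 + 2.3 = 86.3%

86.3%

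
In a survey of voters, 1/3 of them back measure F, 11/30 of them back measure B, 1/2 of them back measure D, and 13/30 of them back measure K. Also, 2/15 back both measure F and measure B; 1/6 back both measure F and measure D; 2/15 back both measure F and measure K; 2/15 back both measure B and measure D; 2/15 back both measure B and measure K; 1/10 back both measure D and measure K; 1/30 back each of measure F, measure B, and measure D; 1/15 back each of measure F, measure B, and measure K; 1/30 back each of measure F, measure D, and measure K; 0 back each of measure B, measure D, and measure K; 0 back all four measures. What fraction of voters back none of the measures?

1/30

By inclusion-exclusion,
P(union) = 1/3 + 11/30 + 1/2 + 13/30 − 2/15 − 1/6 − 2/15 − 2/15 − 2/15 − 1/10 + 1/30 + 1/15 + 1/30 + 0 − 0 = 29/30
P(none) = 1 − 29/30 = 1/30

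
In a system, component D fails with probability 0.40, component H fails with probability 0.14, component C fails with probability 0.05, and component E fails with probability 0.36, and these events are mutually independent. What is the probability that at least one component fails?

P(none) = (1 − 0.40) × (1 − 0.14) × (1 − 0.05) × (1 − 0.36) = 0.60 × 0.86 × 0.95 × 0.64 = 0.313728
P(at least one) = 1 − 0.313728 = 0.686272

0.686272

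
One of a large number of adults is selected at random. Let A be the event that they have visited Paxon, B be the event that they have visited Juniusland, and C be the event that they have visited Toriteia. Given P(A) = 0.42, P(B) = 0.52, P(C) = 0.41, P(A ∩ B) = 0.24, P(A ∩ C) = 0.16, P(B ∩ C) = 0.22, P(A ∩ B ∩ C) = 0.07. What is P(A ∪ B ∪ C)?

0.80

P(A ∪ B ∪ C) = 0.42 + 0.52 + 0.41 − 0.24 − 0.16 − 0.22 + 0.07 = 0.80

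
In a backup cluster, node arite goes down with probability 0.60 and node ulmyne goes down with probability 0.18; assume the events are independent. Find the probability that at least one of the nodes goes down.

0.672

P(none) = (1 − 0.60) × (1 − 0.18) = 0.40 × 0.82 = 0.328
P(at least one) = 1 − 0.328 = 0.672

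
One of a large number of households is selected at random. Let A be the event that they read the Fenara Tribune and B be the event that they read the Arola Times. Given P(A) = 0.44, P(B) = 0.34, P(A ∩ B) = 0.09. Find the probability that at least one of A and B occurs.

Apply inclusion-exclusion:
P(A ∪ B) = 0.44 + 0.34 − 0.09 = 0.69

0.69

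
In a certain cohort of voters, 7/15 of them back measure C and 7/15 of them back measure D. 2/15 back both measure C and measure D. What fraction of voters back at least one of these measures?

4/5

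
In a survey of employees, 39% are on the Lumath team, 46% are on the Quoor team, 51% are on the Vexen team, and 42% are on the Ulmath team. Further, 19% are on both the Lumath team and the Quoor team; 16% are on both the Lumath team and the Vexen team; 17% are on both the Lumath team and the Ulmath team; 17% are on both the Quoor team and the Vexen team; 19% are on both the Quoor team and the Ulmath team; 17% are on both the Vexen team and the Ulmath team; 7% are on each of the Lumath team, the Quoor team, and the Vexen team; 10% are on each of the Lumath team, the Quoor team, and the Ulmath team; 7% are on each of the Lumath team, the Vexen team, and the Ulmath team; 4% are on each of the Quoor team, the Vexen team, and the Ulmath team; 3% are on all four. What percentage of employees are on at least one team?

98%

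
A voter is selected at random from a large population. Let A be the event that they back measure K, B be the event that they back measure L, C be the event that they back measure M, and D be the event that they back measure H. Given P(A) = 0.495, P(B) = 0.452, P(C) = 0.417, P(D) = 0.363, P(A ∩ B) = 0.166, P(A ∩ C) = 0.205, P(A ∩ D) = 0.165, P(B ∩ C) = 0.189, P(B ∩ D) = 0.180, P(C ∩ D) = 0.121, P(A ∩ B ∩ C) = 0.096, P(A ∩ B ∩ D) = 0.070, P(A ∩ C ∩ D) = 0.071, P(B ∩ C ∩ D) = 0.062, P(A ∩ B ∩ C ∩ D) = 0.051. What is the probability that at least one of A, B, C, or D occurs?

Inclusion–exclusion gives
P(A ∪ B ∪ C ∪ D) = 0.495 + 0.452 + 0.417 + 0.363 − 0.166 − 0.205 − 0.165 − 0.189 − 0.180 − 0.121 + 0.096 + 0.070 + 0.071 + 0.062 − 0.051 = 0.949

0.949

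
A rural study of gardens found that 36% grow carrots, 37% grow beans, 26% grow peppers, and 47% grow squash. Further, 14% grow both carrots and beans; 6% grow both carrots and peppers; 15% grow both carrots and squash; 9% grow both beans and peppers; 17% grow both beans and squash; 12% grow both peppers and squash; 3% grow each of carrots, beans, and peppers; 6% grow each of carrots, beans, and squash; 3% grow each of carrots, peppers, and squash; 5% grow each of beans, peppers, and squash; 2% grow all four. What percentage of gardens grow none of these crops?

12%

P(at least one) = 36 + 37 + 26 + 47 − 14 − 6 − 15 − 9 − 17 − 12 + 3 + 6 + 3 + 5 − 2 = 88%
P(none) = 100% − 88% = 12%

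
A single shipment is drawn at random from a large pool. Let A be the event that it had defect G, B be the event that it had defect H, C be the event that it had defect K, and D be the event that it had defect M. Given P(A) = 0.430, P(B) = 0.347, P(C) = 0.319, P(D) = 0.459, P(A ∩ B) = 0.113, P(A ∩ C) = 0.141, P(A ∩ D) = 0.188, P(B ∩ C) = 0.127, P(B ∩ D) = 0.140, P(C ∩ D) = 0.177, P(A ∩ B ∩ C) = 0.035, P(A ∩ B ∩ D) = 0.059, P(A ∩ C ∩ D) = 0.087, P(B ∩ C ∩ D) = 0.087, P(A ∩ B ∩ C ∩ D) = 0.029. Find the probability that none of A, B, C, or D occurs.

By inclusion-exclusion,
P(A ∪ B ∪ C ∪ D) = 0.430 + 0.347 + 0.319 + 0.459 − 0.113 − 0.141 − 0.188 − 0.127 − 0.140 − 0.177 + 0.035 + 0.059 + 0.087 + 0.087 − 0.029 = 0.908
P(none) = 1 − 0.908 = 0.092

0.092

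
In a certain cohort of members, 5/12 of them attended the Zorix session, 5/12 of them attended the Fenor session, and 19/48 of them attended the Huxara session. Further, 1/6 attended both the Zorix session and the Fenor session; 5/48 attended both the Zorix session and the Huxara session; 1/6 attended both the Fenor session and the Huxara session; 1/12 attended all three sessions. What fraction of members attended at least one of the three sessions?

7/8

Using inclusion–exclusion:
P(≥1) = 5/12 + 5/12 + 19/48 − 1/6 − 5/48 − 1/6 + 1/12 = 7/8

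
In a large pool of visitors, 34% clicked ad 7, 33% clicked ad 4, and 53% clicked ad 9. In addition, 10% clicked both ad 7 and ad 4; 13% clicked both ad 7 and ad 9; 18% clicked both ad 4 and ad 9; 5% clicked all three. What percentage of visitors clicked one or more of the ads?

P(at least one) = 34 + 33 + 53 − 10 − 13 − 18 + 5 = 84%

84%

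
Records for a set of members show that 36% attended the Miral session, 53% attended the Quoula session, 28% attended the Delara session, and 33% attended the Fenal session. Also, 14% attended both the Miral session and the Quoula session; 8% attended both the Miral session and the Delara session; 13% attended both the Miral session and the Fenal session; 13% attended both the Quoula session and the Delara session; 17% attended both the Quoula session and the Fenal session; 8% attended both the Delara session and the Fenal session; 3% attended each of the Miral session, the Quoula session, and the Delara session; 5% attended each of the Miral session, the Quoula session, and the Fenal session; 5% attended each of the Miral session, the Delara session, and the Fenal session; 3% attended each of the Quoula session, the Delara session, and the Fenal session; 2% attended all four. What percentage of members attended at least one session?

Using inclusion–exclusion:
P(at least one) = 36 + 53 + 28 + 33 − 14 − 8 − 13 − 13 − 17 − 8 + 3 + 5 + 5 + 3 − 2 = 91%

91%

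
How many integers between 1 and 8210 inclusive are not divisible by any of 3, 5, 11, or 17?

3746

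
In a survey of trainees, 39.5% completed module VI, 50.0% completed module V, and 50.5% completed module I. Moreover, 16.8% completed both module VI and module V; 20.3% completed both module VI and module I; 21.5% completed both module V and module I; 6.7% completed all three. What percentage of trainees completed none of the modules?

Apply inclusion-exclusion:
P(≥1) = 39.5 + 50.0 + 50.5 − 16.8 − 20.3 − 21.5 + 6.7 = 88.1%
P(none) = 100% − 88.1% = 11.9%

11.9%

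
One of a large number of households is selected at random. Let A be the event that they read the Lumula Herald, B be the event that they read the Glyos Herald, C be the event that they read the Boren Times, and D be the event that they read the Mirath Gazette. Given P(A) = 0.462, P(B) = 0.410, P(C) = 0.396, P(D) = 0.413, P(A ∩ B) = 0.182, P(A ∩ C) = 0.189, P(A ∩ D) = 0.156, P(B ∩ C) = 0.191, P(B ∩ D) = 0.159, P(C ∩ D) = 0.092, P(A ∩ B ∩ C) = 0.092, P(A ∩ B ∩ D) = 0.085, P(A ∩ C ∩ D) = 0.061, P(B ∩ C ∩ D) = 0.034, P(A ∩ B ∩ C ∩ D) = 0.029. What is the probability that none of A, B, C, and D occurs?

0.045

Inclusion–exclusion gives
P(A ∪ B ∪ C ∪ D) = 0.462 + 0.410 + 0.396 + 0.413 − 0.182 − 0.189 − 0.156 − 0.191 − 0.159 − 0.092 + 0.092 + 0.085 + 0.061 + 0.034 − 0.029 = 0.955
P(none) = 1 − 0.955 = 0.045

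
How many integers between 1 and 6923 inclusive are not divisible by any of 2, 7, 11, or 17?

2538

Apply inclusion-exclusion:
3461 + 989 + 629 + 407 − 494 − 314 − 203 − 89 − 58 − 37 + 44 + 29 + 18 + 5 − 2 = 4385
6923 − 4385 = 2538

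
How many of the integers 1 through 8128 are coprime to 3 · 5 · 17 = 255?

Apply inclusion-exclusion:
floor(8128/3) + floor(8128/5) + floor(8128/17) − floor(8128/15) − floor(8128/51) − floor(8128/85) + floor(8128/255) = 2709 + 1625 + 478 − 541 − 159 − 95 + 31 = 4048
8128 − 4048 = 4080

4080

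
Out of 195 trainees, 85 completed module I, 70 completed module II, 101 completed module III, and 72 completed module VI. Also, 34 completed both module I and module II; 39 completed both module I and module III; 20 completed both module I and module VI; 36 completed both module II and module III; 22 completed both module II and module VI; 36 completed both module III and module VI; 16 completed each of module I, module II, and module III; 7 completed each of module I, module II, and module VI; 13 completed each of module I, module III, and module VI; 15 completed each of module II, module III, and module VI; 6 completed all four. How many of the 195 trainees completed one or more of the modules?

|at least one| = 85 + 70 + 101 + 72 − 34 − 39 − 20 − 36 − 22 − 36 + 16 + 7 + 13 + 15 − 6 = 186

186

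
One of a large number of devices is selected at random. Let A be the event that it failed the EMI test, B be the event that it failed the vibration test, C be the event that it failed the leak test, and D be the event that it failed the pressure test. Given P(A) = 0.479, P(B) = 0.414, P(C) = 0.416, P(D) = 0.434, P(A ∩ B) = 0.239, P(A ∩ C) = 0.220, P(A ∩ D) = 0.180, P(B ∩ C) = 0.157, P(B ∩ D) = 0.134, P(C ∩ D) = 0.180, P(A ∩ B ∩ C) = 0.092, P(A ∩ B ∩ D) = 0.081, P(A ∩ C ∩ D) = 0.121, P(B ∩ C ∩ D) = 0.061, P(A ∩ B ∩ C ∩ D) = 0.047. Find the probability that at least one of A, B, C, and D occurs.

0.941

P(A ∪ B ∪ C ∪ D) = 0.479 + 0.414 + 0.416 + 0.434 − 0.239 − 0.220 − 0.180 − 0.157 − 0.134 − 0.180 + 0.092 + 0.081 + 0.121 + 0.061 − 0.047 = 0.941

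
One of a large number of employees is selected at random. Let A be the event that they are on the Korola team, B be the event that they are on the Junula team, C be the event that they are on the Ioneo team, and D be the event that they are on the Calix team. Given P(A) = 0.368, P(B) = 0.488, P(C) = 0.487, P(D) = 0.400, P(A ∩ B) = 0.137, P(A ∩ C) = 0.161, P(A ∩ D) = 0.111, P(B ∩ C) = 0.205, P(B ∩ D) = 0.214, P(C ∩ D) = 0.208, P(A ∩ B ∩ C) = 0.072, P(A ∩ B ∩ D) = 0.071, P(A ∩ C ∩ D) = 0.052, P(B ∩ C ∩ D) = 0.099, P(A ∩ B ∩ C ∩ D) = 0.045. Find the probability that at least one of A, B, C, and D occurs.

0.956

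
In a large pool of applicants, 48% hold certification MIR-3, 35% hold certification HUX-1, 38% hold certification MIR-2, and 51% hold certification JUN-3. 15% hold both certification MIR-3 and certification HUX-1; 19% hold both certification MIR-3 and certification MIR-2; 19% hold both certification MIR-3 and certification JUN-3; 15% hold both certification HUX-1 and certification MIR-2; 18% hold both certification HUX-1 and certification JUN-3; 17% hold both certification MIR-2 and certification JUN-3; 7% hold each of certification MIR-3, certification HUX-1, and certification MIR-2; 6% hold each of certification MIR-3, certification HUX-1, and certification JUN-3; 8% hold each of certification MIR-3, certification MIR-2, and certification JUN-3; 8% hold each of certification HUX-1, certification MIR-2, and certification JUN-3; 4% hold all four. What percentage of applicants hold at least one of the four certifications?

Using inclusion–exclusion:
P(≥1) = 48 + 35 + 38 + 51 − 15 − 19 − 19 − 15 − 18 − 17 + 7 + 6 + 8 + 8 − 4 = 94%

94%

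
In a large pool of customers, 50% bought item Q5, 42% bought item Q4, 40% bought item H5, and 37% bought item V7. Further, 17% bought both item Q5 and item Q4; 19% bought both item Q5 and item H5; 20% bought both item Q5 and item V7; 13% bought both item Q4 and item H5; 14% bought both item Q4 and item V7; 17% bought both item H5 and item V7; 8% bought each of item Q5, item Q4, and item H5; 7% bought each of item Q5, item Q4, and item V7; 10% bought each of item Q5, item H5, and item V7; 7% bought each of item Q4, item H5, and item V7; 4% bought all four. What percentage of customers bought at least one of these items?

97%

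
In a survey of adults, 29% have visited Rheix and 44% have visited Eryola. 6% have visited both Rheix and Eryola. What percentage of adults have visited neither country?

Using inclusion–exclusion:
P(≥1) = 29 + 44 − 6 = 67%
P(none) = 100% − 67% = 33%

33%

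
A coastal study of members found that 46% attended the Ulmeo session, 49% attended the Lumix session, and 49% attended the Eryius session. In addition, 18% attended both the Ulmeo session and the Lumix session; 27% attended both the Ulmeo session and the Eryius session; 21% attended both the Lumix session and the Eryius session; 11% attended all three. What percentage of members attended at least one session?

By inclusion-exclusion,
P(≥1) = 46 + 49 + 49 − 18 − 27 − 21 + 11 = 89%

89%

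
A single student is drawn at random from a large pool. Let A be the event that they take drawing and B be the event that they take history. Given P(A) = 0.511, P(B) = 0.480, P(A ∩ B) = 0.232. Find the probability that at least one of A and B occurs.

Inclusion–exclusion gives
P(A ∪ B) = 0.511 + 0.480 − 0.232 = 0.759

0.759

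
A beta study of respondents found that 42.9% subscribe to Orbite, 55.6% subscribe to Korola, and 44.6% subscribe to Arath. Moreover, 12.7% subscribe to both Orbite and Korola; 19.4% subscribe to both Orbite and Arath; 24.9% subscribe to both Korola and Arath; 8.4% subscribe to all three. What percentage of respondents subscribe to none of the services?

5.5%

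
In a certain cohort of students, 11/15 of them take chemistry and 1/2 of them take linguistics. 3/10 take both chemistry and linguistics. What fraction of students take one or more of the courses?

14/15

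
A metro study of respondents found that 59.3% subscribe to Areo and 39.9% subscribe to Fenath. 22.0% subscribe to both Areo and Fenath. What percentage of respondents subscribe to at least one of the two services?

77.2%

Apply inclusion-exclusion:
P(≥1) = 59.3 + 39.9 − 22.0 = 77.2%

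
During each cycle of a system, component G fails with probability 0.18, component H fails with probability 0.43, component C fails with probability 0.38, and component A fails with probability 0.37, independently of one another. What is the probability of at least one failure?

Since the events are independent, P(none) is the product of the individual non-occurrence probabilities.
P(none) = (1 − 0.18) × (1 − 0.43) × (1 − 0.38) × (1 − 0.37) = 0.82 × 0.57 × 0.62 × 0.63 = 0.18256644
P(at least one) = 1 − 0.18256644 = 0.81743356

0.81743356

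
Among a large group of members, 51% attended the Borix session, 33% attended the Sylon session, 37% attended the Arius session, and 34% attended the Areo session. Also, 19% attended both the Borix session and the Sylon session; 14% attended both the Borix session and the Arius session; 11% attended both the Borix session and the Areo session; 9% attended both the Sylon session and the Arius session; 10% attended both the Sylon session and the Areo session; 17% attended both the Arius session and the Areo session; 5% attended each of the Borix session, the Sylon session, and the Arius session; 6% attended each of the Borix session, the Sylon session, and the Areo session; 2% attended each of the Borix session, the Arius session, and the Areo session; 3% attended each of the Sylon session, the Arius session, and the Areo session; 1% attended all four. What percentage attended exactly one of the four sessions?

P(exactly one) = 51 + 33 + 37 + 34 − 2·19 − 2·14 − 2·11 − 2·9 − 2·10 − 2·17 + 3·5 + 3·6 + 3·2 + 3·3 − 4·1 = 39%

39%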